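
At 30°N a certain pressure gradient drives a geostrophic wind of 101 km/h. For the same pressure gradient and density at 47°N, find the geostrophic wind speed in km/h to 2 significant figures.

With the same pressure gradient and density, V_g ∝ 1/f ∝ 1/sin φ.
V₂ = V₁ · sin φ₁ / sin φ₂ = 101 × sin 30° / sin 47°
V₂ = 101 × 0.5000/0.7314 = 69 km/h

69 km/h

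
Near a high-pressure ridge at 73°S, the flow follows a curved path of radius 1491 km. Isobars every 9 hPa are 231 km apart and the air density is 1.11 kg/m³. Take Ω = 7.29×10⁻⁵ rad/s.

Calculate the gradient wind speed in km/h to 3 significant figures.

105 km/h

Coriolis parameter at 73°S:
f = 2Ω sin φ = 2 × 7.29×10⁻⁵ × sin 73° = 1.39×10⁻⁴ s⁻¹
Pressure gradient: |∂P/∂n| = 900 Pa / 231000 m = 3.90×10⁻³ Pa/m
Geostrophic speed: V_g = |∂P/∂n|/(fρ) = 3.90×10⁻³/(1.39×10⁻⁴ × 1.11) = 25.2 m/s
Around a high, pressure-gradient force acts outward with centrifugal, so Coriolis balances both:
fV = (1/ρ)|∂P/∂n| + V²/R  →  V² − fR·V + fR·V_g = 0
With fR = 1.39×10⁻⁴ × 1491×10³ m = 208 m/s:
V = [fR − √((fR)² − 4 fR V_g)]/2 = [208 − √(208² − 4×208×25.2)]/2 = 29.3 m/s
Supergeostrophic (V > V_g = 25.2 m/s), as expected around a high.
Converting: 29.3 m/s × 3.6 = 105 km/h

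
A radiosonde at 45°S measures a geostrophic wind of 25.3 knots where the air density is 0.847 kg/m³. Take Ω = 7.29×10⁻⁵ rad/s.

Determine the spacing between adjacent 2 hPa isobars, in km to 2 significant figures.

180 km

Coriolis parameter at 45°S:
f = 2Ω sin φ = 2 × 7.29×10⁻⁵ × sin 45° = 1.03×10⁻⁴ s⁻¹
Wind speed in SI: 25.3 knots = 13.0 m/s
Geostrophic balance rearranged: |∂P/∂n| = f ρ V_g
|∂P/∂n| = 1.03×10⁻⁴ × 0.847 × 13.0 = 1.14×10⁻³ Pa/m
Isobar spacing: Δn = ΔP/|∂P/∂n| = 200 Pa / 1.14×10⁻³ Pa/m = 175973 m ≈ 180 km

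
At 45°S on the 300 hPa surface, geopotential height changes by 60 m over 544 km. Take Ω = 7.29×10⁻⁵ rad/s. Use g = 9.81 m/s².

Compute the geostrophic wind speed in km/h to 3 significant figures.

Coriolis parameter at 45°S:
f = 2Ω sin φ = 2 × 7.29×10⁻⁵ × sin 45° = 1.03×10⁻⁴ s⁻¹
Height gradient: |∂Z/∂n| = 60 m / 544000 m = 1.10×10⁻⁴
On a pressure surface, geostrophic balance gives V_g = (g/f)|∂Z/∂n|:
V_g = 9.81 × 1.10×10⁻⁴ / 1.03×10⁻⁴ = 10.5 m/s
Converting: 10.5 m/s × 3.6 = 37.8 km/h

37.8 km/h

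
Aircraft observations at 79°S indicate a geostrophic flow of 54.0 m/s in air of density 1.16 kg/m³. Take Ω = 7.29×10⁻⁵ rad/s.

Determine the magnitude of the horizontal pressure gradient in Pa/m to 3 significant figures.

Coriolis parameter at 79°S:
f = 2Ω sin φ = 2 × 7.29×10⁻⁵ × sin 79° = 1.43×10⁻⁴ s⁻¹
Geostrophic balance rearranged: |∂P/∂n| = f ρ V_g
|∂P/∂n| = 1.43×10⁻⁴ × 1.16 × 54.0 = 8.97×10⁻³ Pa/m

8.97×10⁻³ Pa/m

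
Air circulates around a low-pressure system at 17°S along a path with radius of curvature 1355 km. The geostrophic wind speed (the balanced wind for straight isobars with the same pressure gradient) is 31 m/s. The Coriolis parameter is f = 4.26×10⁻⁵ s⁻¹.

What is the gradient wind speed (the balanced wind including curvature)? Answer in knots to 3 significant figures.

Around a low, centrifugal force acts outward with Coriolis, so pressure-gradient force balances both:
(1/ρ)|∂P/∂n| = fV + V²/R  →  V² + fR·V − fR·V_g = 0
With fR = 4.26×10⁻⁵ × 1355×10³ m = 57.7 m/s:
V = [−fR + √((fR)² + 4 fR V_g)]/2 = [−57.7 + √(57.7² + 4×57.7×31)]/2 = 22.3 m/s
Subgeostrophic (V < V_g = 31 m/s), as expected around a low.
Converting: 22.3 m/s × 1.944 = 43.4 knots

43.4 knots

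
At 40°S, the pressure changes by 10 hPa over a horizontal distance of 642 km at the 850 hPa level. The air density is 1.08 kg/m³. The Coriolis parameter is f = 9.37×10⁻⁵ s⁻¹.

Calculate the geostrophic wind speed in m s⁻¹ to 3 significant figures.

15.4 m s⁻¹

Pressure gradient: |∂P/∂n| = 1000 Pa / 642000 m = 1.56×10⁻³ Pa/m
Geostrophic balance (pressure-gradient force = Coriolis force):
V_g = (1/(fρ)) |∂P/∂n| = 1.56×10⁻³ / (9.37×10⁻⁵ × 1.08) = 15.4 m/s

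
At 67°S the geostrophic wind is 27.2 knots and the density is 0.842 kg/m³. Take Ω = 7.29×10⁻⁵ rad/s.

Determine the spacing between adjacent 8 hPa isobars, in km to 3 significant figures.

506 km

Coriolis parameter at 67°S:
f = 2Ω sin φ = 2 × 7.29×10⁻⁵ × sin 67° = 1.34×10⁻⁴ s⁻¹
Wind speed in SI: 27.2 knots = 14.0 m/s
Geostrophic balance rearranged: |∂P/∂n| = f ρ V_g
|∂P/∂n| = 1.34×10⁻⁴ × 0.842 × 14.0 = 1.58×10⁻³ Pa/m
Isobar spacing: Δn = ΔP/|∂P/∂n| = 800 Pa / 1.58×10⁻³ Pa/m = 505926 m ≈ 506 km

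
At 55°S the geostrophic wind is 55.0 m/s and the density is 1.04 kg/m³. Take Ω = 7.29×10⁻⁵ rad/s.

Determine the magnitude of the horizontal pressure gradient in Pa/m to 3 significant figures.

Coriolis parameter at 55°S:
f = 2Ω sin φ = 2 × 7.29×10⁻⁵ × sin 55° = 1.19×10⁻⁴ s⁻¹
Geostrophic balance rearranged: |∂P/∂n| = f ρ V_g
|∂P/∂n| = 1.19×10⁻⁴ × 1.04 × 55.0 = 6.83×10⁻³ Pa/m

6.83×10⁻³ Pa/m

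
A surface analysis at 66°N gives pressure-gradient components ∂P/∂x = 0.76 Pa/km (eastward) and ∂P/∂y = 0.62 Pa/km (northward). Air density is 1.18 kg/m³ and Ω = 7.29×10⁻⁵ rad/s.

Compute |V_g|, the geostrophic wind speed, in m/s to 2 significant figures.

Coriolis parameter at 66°N:
f = 2Ω sin φ = 2 × 7.29×10⁻⁵ × sin 66° = 1.33×10⁻⁴ s⁻¹
Component geostrophic relations (x east, y north):
u_g = −(1/(fρ)) ∂P/∂y,  v_g = (1/(fρ)) ∂P/∂x
u_g = −(0.62×10⁻³)/(1.33×10⁻⁴ × 1.18) = −3.94 m/s;  v_g = (0.76×10⁻³)/(1.33×10⁻⁴ × 1.18) = 4.84 m/s
|V_g| = √(u_g² + v_g²) = 6.24 m/s

6.2 m/s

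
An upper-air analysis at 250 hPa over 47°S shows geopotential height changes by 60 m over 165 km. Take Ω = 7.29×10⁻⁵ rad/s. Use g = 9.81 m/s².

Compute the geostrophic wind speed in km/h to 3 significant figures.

Coriolis parameter at 47°S:
f = 2Ω sin φ = 2 × 7.29×10⁻⁵ × sin 47° = 1.07×10⁻⁴ s⁻¹
Height gradient: |∂Z/∂n| = 60 m / 165000 m = 3.64×10⁻⁴
On a pressure surface, geostrophic balance gives V_g = (g/f)|∂Z/∂n|:
V_g = 9.81 × 3.64×10⁻⁴ / 1.07×10⁻⁴ = 33.5 m/s
Converting: 33.5 m/s × 3.6 = 120 km/h

120 km/h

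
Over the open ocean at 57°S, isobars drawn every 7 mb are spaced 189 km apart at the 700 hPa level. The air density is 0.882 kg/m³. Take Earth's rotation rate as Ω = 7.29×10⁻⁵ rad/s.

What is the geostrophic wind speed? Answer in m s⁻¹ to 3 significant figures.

34.3 m s⁻¹

Coriolis parameter at 57°S:
f = 2Ω sin φ = 2 × 7.29×10⁻⁵ × sin 57° = 1.22×10⁻⁴ s⁻¹
Pressure gradient: |∂P/∂n| = 700 Pa / 189000 m = 3.70×10⁻³ Pa/m
Geostrophic balance (pressure-gradient force = Coriolis force):
V_g = (1/(fρ)) |∂P/∂n| = 3.70×10⁻³ / (1.22×10⁻⁴ × 0.882) = 34.3 m/s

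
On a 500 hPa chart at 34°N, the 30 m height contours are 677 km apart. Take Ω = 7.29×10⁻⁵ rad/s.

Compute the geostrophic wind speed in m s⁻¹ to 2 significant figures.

Coriolis parameter at 34°N:
f = 2Ω sin φ = 2 × 7.29×10⁻⁵ × sin 34° = 8.15×10⁻⁵ s⁻¹
Height gradient: |∂Z/∂n| = 30 m / 677000 m = 4.43×10⁻⁵
On a pressure surface, geostrophic balance gives V_g = (g/f)|∂Z/∂n|:
V_g = 9.81 × 4.43×10⁻⁵ / 8.15×10⁻⁵ = 5.33 m/s

5.3 m s⁻¹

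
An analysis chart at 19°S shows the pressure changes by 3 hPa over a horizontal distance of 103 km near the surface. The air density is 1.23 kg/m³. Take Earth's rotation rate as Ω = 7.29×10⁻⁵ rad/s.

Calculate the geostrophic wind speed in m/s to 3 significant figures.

Coriolis parameter at 19°S:
f = 2Ω sin φ = 2 × 7.29×10⁻⁵ × sin 19° = 4.75×10⁻⁵ s⁻¹
Pressure gradient: |∂P/∂n| = 300 Pa / 103000 m = 2.91×10⁻³ Pa/m
Geostrophic balance (pressure-gradient force = Coriolis force):
V_g = (1/(fρ)) |∂P/∂n| = 2.91×10⁻³ / (4.75×10⁻⁵ × 1.23) = 49.9 m/s

49.9 m/s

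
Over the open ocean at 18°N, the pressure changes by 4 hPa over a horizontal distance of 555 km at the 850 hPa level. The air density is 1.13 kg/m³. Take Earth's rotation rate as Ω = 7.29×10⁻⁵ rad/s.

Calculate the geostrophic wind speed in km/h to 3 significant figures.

51.0 km/h

Coriolis parameter at 18°N:
f = 2Ω sin φ = 2 × 7.29×10⁻⁵ × sin 18° = 4.51×10⁻⁵ s⁻¹
Pressure gradient: |∂P/∂n| = 400 Pa / 555000 m = 7.21×10⁻⁴ Pa/m
Geostrophic balance (pressure-gradient force = Coriolis force):
V_g = (1/(fρ)) |∂P/∂n| = 7.21×10⁻⁴ / (4.51×10⁻⁵ × 1.13) = 14.2 m/s
Converting: 14.2 m/s × 3.6 = 51.0 km/h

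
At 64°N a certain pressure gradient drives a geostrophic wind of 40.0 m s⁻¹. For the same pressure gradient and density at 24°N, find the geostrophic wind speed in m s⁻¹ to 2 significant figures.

88 m s⁻¹

With the same pressure gradient and density, V_g ∝ 1/f ∝ 1/sin φ.
V₂ = V₁ · sin φ₁ / sin φ₂ = 40.0 × sin 64° / sin 24°
V₂ = 40.0 × 0.8988/0.4067 = 88 m s⁻¹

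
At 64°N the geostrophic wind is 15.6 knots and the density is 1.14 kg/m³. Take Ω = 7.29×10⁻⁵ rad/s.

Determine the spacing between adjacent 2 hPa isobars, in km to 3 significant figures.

167 km

Coriolis parameter at 64°N:
f = 2Ω sin φ = 2 × 7.29×10⁻⁵ × sin 64° = 1.31×10⁻⁴ s⁻¹
Wind speed in SI: 15.6 knots = 8.03 m/s
Geostrophic balance rearranged: |∂P/∂n| = f ρ V_g
|∂P/∂n| = 1.31×10⁻⁴ × 1.14 × 8.03 = 1.20×10⁻³ Pa/m
Isobar spacing: Δn = ΔP/|∂P/∂n| = 200 Pa / 1.20×10⁻³ Pa/m = 166819 m ≈ 167 km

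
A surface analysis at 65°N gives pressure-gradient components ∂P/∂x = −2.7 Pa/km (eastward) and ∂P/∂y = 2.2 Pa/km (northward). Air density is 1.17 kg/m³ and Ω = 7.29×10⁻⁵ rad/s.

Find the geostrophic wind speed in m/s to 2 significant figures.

23 m/s

Coriolis parameter at 65°N:
f = 2Ω sin φ = 2 × 7.29×10⁻⁵ × sin 65° = 1.32×10⁻⁴ s⁻¹
Component geostrophic relations (x east, y north):
u_g = −(1/(fρ)) ∂P/∂y,  v_g = (1/(fρ)) ∂P/∂x
u_g = −(2.2×10⁻³)/(1.32×10⁻⁴ × 1.17) = −14.2 m/s;  v_g = (−2.7×10⁻³)/(1.32×10⁻⁴ × 1.17) = −17.5 m/s
|V_g| = √(u_g² + v_g²) = 22.5 m/s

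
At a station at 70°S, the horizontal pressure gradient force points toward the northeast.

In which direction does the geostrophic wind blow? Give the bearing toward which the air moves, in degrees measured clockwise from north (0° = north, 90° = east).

315°

The pressure-gradient force points toward the northeast (bearing 045°).
Geostrophic balance: in the Southern Hemisphere the Coriolis force deflects motion to the left, so the geostrophic wind blows 90° to the left of the pressure-gradient force (low pressure on the right).
Rotating 045° by 90° counterclockwise gives 315° — the wind blows toward the northwest.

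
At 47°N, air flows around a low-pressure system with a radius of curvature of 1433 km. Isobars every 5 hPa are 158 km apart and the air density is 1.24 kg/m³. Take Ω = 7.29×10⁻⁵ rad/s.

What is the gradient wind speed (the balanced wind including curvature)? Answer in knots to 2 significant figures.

Coriolis parameter at 47°N:
f = 2Ω sin φ = 2 × 7.29×10⁻⁵ × sin 47° = 1.07×10⁻⁴ s⁻¹
Pressure gradient: |∂P/∂n| = 500 Pa / 158000 m = 3.16×10⁻³ Pa/m
Geostrophic speed: V_g = |∂P/∂n|/(fρ) = 3.16×10⁻³/(1.07×10⁻⁴ × 1.24) = 23.9 m/s
Around a low, centrifugal force acts outward with Coriolis, so pressure-gradient force balances both:
(1/ρ)|∂P/∂n| = fV + V²/R  →  V² + fR·V − fR·V_g = 0
With fR = 1.07×10⁻⁴ × 1433×10³ m = 153 m/s:
V = [−fR + √((fR)² + 4 fR V_g)]/2 = [−153 + √(153² + 4×153×23.9)]/2 = 21 m/s
Subgeostrophic (V < V_g = 23.9 m/s), as expected around a low.
Converting: 21 m/s × 1.944 = 41 knots

41 knots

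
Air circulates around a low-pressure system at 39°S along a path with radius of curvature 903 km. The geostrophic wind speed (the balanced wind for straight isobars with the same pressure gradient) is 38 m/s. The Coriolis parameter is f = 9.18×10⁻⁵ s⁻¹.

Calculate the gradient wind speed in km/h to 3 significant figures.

102 km/h

Around a low, centrifugal force acts outward with Coriolis, so pressure-gradient force balances both:
(1/ρ)|∂P/∂n| = fV + V²/R  →  V² + fR·V − fR·V_g = 0
With fR = 9.18×10⁻⁵ × 903×10³ m = 82.9 m/s:
V = [−fR + √((fR)² + 4 fR V_g)]/2 = [−82.9 + √(82.9² + 4×82.9×38)]/2 = 28.3 m/s
Subgeostrophic (V < V_g = 38 m/s), as expected around a low.
Converting: 28.3 m/s × 3.6 = 102 km/h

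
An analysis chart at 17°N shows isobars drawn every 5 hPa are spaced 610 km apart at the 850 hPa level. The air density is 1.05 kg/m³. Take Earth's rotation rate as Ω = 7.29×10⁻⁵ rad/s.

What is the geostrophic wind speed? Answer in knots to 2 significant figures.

36 knots

Coriolis parameter at 17°N:
f = 2Ω sin φ = 2 × 7.29×10⁻⁵ × sin 17° = 4.26×10⁻⁵ s⁻¹
Pressure gradient: |∂P/∂n| = 500 Pa / 610000 m = 8.20×10⁻⁴ Pa/m
Geostrophic balance (pressure-gradient force = Coriolis force):
V_g = (1/(fρ)) |∂P/∂n| = 8.20×10⁻⁴ / (4.26×10⁻⁵ × 1.05) = 18.3 m/s
Converting: 18.3 m/s × 1.944 = 36 knots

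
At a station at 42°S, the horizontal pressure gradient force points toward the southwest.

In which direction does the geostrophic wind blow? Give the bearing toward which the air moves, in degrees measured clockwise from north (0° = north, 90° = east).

The pressure-gradient force points toward the southwest (bearing 225°).
Geostrophic balance: in the Southern Hemisphere the Coriolis force deflects motion to the left, so the geostrophic wind blows 90° to the left of the pressure-gradient force (low pressure on the right).
Rotating 225° by 90° counterclockwise gives 135° — the wind blows toward the southeast.

135°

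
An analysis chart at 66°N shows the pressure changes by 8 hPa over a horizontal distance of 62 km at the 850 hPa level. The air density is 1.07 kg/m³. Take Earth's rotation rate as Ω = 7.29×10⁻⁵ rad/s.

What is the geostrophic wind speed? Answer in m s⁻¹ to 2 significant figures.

91 m s⁻¹

Coriolis parameter at 66°N:
f = 2Ω sin φ = 2 × 7.29×10⁻⁵ × sin 66° = 1.33×10⁻⁴ s⁻¹
Pressure gradient: |∂P/∂n| = 800 Pa / 62000 m = 1.29×10⁻² Pa/m
Geostrophic balance (pressure-gradient force = Coriolis force):
V_g = (1/(fρ)) |∂P/∂n| = 1.29×10⁻² / (1.33×10⁻⁴ × 1.07) = 90.5 m/s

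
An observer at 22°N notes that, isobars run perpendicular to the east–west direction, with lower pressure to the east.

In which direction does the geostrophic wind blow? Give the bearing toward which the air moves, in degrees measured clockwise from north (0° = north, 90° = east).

180°

The pressure-gradient force points toward the east (bearing 090°).
Geostrophic balance: in the Northern Hemisphere the Coriolis force deflects motion to the right, so the geostrophic wind blows 90° to the right of the pressure-gradient force (low pressure on the left).
Rotating 090° by 90° clockwise gives 180° — the wind blows toward the south.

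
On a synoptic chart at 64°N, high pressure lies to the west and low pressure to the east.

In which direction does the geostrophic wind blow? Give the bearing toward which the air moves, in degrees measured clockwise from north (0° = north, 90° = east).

The pressure-gradient force points toward the east (bearing 090°).
Geostrophic balance: in the Northern Hemisphere the Coriolis force deflects motion to the right, so the geostrophic wind blows 90° to the right of the pressure-gradient force (low pressure on the left).
Rotating 090° by 90° clockwise gives 180° — the wind blows toward the south.

180°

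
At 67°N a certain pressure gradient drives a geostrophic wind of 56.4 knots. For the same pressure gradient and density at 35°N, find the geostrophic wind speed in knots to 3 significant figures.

90.5 knots

With the same pressure gradient and density, V_g ∝ 1/f ∝ 1/sin φ.
V₂ = V₁ · sin φ₁ / sin φ₂ = 56.4 × sin 67° / sin 35°
V₂ = 56.4 × 0.9205/0.5736 = 90.5 knots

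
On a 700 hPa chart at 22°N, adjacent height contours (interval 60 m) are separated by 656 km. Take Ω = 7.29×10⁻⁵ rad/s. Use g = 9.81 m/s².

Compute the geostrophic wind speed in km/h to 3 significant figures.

59.1 km/h

Coriolis parameter at 22°N:
f = 2Ω sin φ = 2 × 7.29×10⁻⁵ × sin 22° = 5.46×10⁻⁵ s⁻¹
Height gradient: |∂Z/∂n| = 60 m / 656000 m = 9.15×10⁻⁵
On a pressure surface, geostrophic balance gives V_g = (g/f)|∂Z/∂n|:
V_g = 9.81 × 9.15×10⁻⁵ / 5.46×10⁻⁵ = 16.4 m/s
Converting: 16.4 m/s × 3.6 = 59.1 km/h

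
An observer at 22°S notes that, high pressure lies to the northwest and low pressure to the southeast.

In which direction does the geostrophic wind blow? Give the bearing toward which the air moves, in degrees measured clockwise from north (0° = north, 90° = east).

The pressure-gradient force points toward the southeast (bearing 135°).
Geostrophic balance: in the Southern Hemisphere the Coriolis force deflects motion to the left, so the geostrophic wind blows 90° to the left of the pressure-gradient force (low pressure on the right).
Rotating 135° by 90° counterclockwise gives 045° — the wind blows toward the northeast.

045°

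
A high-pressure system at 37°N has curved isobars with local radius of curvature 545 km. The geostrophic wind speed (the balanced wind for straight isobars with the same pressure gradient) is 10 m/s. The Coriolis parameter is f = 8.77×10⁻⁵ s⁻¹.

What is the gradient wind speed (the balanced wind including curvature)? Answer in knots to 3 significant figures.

27.7 knots

Around a high, pressure-gradient force acts outward with centrifugal, so Coriolis balances both:
fV = (1/ρ)|∂P/∂n| + V²/R  →  V² − fR·V + fR·V_g = 0
With fR = 8.77×10⁻⁵ × 545×10³ m = 47.8 m/s:
V = [fR − √((fR)² − 4 fR V_g)]/2 = [47.8 − √(47.8² − 4×47.8×10)]/2 = 14.2 m/s
Supergeostrophic (V > V_g = 10 m/s), as expected around a high.
Converting: 14.2 m/s × 1.944 = 27.7 knots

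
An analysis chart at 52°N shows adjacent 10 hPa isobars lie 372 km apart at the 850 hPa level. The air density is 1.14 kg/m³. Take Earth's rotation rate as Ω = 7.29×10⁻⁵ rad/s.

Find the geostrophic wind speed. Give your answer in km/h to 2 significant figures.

74 km/h

Coriolis parameter at 52°N:
f = 2Ω sin φ = 2 × 7.29×10⁻⁵ × sin 52° = 1.15×10⁻⁴ s⁻¹
Pressure gradient: |∂P/∂n| = 1000 Pa / 372000 m = 2.69×10⁻³ Pa/m
Geostrophic balance (pressure-gradient force = Coriolis force):
V_g = (1/(fρ)) |∂P/∂n| = 2.69×10⁻³ / (1.15×10⁻⁴ × 1.14) = 20.5 m/s
Converting: 20.5 m/s × 3.6 = 74 km/h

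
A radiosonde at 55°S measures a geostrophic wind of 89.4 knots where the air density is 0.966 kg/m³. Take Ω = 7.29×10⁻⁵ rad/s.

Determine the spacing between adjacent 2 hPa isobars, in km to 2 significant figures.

Coriolis parameter at 55°S:
f = 2Ω sin φ = 2 × 7.29×10⁻⁵ × sin 55° = 1.19×10⁻⁴ s⁻¹
Wind speed in SI: 89.4 knots = 46.0 m/s
Geostrophic balance rearranged: |∂P/∂n| = f ρ V_g
|∂P/∂n| = 1.19×10⁻⁴ × 0.966 × 46.0 = 5.31×10⁻³ Pa/m
Isobar spacing: Δn = ΔP/|∂P/∂n| = 200 Pa / 5.31×10⁻³ Pa/m = 37693 m ≈ 38 km

38 km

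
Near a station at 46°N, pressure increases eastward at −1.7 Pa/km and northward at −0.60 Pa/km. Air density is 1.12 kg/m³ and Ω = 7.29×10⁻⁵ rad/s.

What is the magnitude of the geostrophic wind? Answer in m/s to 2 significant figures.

15 m/s

Coriolis parameter at 46°N:
f = 2Ω sin φ = 2 × 7.29×10⁻⁵ × sin 46° = 1.05×10⁻⁴ s⁻¹
Component geostrophic relations (x east, y north):
u_g = −(1/(fρ)) ∂P/∂y,  v_g = (1/(fρ)) ∂P/∂x
u_g = −(−0.60×10⁻³)/(1.05×10⁻⁴ × 1.12) = 5.11 m/s;  v_g = (−1.7×10⁻³)/(1.05×10⁻⁴ × 1.12) = −14.5 m/s
|V_g| = √(u_g² + v_g²) = 15.3 m/s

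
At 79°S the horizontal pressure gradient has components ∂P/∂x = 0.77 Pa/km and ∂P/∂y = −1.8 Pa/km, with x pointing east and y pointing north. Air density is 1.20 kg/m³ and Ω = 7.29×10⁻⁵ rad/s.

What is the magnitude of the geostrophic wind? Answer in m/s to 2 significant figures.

Coriolis parameter at 79°S:
f = 2Ω sin φ = 2 × 7.29×10⁻⁵ × sin 79° = 1.43×10⁻⁴ s⁻¹
In the Southern Hemisphere f is negative: f = −1.43×10⁻⁴ s⁻¹.
Component geostrophic relations (x east, y north):
u_g = −(1/(fρ)) ∂P/∂y,  v_g = (1/(fρ)) ∂P/∂x
u_g = −(−1.8×10⁻³)/(−1.43×10⁻⁴ × 1.20) = −10.5 m/s;  v_g = (0.77×10⁻³)/(−1.43×10⁻⁴ × 1.20) = −4.48 m/s
|V_g| = √(u_g² + v_g²) = 11.4 m/s

11 m/s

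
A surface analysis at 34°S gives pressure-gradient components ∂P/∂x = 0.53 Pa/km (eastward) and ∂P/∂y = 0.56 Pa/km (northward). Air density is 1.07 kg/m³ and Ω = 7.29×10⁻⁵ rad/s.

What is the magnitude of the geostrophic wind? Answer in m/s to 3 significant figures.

Coriolis parameter at 34°S:
f = 2Ω sin φ = 2 × 7.29×10⁻⁵ × sin 34° = 8.15×10⁻⁵ s⁻¹
In the Southern Hemisphere f is negative: f = −8.15×10⁻⁵ s⁻¹.
Component geostrophic relations (x east, y north):
u_g = −(1/(fρ)) ∂P/∂y,  v_g = (1/(fρ)) ∂P/∂x
u_g = −(0.56×10⁻³)/(−8.15×10⁻⁵ × 1.07) = 6.42 m/s;  v_g = (0.53×10⁻³)/(−8.15×10⁻⁵ × 1.07) = −6.08 m/s
|V_g| = √(u_g² + v_g²) = 8.84 m/s

8.84 m/s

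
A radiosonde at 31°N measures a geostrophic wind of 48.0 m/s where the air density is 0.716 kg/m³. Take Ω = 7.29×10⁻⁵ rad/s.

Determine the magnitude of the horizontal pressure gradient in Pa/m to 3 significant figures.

Coriolis parameter at 31°N:
f = 2Ω sin φ = 2 × 7.29×10⁻⁵ × sin 31° = 7.51×10⁻⁵ s⁻¹
Geostrophic balance rearranged: |∂P/∂n| = f ρ V_g
|∂P/∂n| = 7.51×10⁻⁵ × 0.716 × 48.0 = 2.58×10⁻³ Pa/m

2.58×10⁻³ Pa/m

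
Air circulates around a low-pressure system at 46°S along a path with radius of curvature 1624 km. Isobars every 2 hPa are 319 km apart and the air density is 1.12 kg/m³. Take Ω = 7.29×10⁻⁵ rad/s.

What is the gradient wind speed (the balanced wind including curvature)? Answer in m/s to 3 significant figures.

Coriolis parameter at 46°S:
f = 2Ω sin φ = 2 × 7.29×10⁻⁵ × sin 46° = 1.05×10⁻⁴ s⁻¹
Pressure gradient: |∂P/∂n| = 200 Pa / 319000 m = 6.27×10⁻⁴ Pa/m
Geostrophic speed: V_g = |∂P/∂n|/(fρ) = 6.27×10⁻⁴/(1.05×10⁻⁴ × 1.12) = 5.34 m/s
Around a low, centrifugal force acts outward with Coriolis, so pressure-gradient force balances both:
(1/ρ)|∂P/∂n| = fV + V²/R  →  V² + fR·V − fR·V_g = 0
With fR = 1.05×10⁻⁴ × 1624×10³ m = 170 m/s:
V = [−fR + √((fR)² + 4 fR V_g)]/2 = [−170 + √(170² + 4×170×5.34)]/2 = 5.18 m/s
Subgeostrophic (V < V_g = 5.34 m/s), as expected around a low.

5.18 m/s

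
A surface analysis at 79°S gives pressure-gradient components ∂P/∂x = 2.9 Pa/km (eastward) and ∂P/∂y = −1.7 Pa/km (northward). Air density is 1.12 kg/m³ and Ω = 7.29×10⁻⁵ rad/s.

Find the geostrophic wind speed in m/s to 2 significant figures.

Coriolis parameter at 79°S:
f = 2Ω sin φ = 2 × 7.29×10⁻⁵ × sin 79° = 1.43×10⁻⁴ s⁻¹
In the Southern Hemisphere f is negative: f = −1.43×10⁻⁴ s⁻¹.
Component geostrophic relations (x east, y north):
u_g = −(1/(fρ)) ∂P/∂y,  v_g = (1/(fρ)) ∂P/∂x
u_g = −(−1.7×10⁻³)/(−1.43×10⁻⁴ × 1.12) = −10.6 m/s;  v_g = (2.9×10⁻³)/(−1.43×10⁻⁴ × 1.12) = −18.1 m/s
|V_g| = √(u_g² + v_g²) = 21.0 m/s

21 m/s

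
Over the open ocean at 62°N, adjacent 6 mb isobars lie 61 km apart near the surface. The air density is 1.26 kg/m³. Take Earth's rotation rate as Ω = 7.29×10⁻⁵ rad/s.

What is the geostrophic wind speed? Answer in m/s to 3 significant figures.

60.6 m/s

Coriolis parameter at 62°N:
f = 2Ω sin φ = 2 × 7.29×10⁻⁵ × sin 62° = 1.29×10⁻⁴ s⁻¹
Pressure gradient: |∂P/∂n| = 600 Pa / 61000 m = 9.84×10⁻³ Pa/m
Geostrophic balance (pressure-gradient force = Coriolis force):
V_g = (1/(fρ)) |∂P/∂n| = 9.84×10⁻³ / (1.29×10⁻⁴ × 1.26) = 60.6 m/s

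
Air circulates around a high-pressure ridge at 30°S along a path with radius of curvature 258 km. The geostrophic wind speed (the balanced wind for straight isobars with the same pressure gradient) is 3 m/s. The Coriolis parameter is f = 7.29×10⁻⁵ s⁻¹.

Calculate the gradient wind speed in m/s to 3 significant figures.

Around a high, pressure-gradient force acts outward with centrifugal, so Coriolis balances both:
fV = (1/ρ)|∂P/∂n| + V²/R  →  V² − fR·V + fR·V_g = 0
With fR = 7.29×10⁻⁵ × 258×10³ m = 18.8 m/s:
V = [fR − √((fR)² − 4 fR V_g)]/2 = [18.8 − √(18.8² − 4×18.8×3)]/2 = 3.75 m/s
Supergeostrophic (V > V_g = 3 m/s), as expected around a high.

3.75 m/s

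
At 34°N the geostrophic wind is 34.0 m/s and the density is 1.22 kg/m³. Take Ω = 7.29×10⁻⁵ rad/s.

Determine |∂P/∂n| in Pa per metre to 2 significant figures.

3.4×10⁻³ Pa/m

Coriolis parameter at 34°N:
f = 2Ω sin φ = 2 × 7.29×10⁻⁵ × sin 34° = 8.15×10⁻⁵ s⁻¹
Geostrophic balance rearranged: |∂P/∂n| = f ρ V_g
|∂P/∂n| = 8.15×10⁻⁵ × 1.22 × 34.0 = 3.38×10⁻³ Pa/m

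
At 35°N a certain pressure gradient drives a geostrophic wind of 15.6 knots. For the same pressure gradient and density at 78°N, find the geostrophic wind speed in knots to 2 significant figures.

With the same pressure gradient and density, V_g ∝ 1/f ∝ 1/sin φ.
V₂ = V₁ · sin φ₁ / sin φ₂ = 15.6 × sin 35° / sin 78°
V₂ = 15.6 × 0.5736/0.9781 = 9.1 knots

9.1 knots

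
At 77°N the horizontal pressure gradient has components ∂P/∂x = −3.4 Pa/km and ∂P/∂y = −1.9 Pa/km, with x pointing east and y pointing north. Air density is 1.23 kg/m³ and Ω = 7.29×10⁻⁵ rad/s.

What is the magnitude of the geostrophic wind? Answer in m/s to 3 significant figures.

Coriolis parameter at 77°N:
f = 2Ω sin φ = 2 × 7.29×10⁻⁵ × sin 77° = 1.42×10⁻⁴ s⁻¹
Component geostrophic relations (x east, y north):
u_g = −(1/(fρ)) ∂P/∂y,  v_g = (1/(fρ)) ∂P/∂x
u_g = −(−1.9×10⁻³)/(1.42×10⁻⁴ × 1.23) = 10.9 m/s;  v_g = (−3.4×10⁻³)/(1.42×10⁻⁴ × 1.23) = −19.5 m/s
|V_g| = √(u_g² + v_g²) = 22.3 m/s

22.3 m/s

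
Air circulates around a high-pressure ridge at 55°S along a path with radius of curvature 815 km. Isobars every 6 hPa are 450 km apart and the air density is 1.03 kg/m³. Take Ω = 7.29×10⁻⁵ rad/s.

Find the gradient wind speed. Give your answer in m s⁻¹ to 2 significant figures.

Coriolis parameter at 55°S:
f = 2Ω sin φ = 2 × 7.29×10⁻⁵ × sin 55° = 1.19×10⁻⁴ s⁻¹
Pressure gradient: |∂P/∂n| = 600 Pa / 450000 m = 1.33×10⁻³ Pa/m
Geostrophic speed: V_g = |∂P/∂n|/(fρ) = 1.33×10⁻³/(1.19×10⁻⁴ × 1.03) = 10.8 m/s
Around a high, pressure-gradient force acts outward with centrifugal, so Coriolis balances both:
fV = (1/ρ)|∂P/∂n| + V²/R  →  V² − fR·V + fR·V_g = 0
With fR = 1.19×10⁻⁴ × 815×10³ m = 97.3 m/s:
V = [fR − √((fR)² − 4 fR V_g)]/2 = [97.3 − √(97.3² − 4×97.3×10.8)]/2 = 12.4 m/s
Supergeostrophic (V > V_g = 10.8 m/s), as expected around a high.

12 m s⁻¹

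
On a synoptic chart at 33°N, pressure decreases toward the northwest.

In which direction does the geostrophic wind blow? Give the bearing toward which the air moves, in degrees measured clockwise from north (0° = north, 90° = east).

045°

The pressure-gradient force points toward the northwest (bearing 315°).
Geostrophic balance: in the Northern Hemisphere the Coriolis force deflects motion to the right, so the geostrophic wind blows 90° to the right of the pressure-gradient force (low pressure on the left).
Rotating 315° by 90° clockwise gives 045° — the wind blows toward the northeast.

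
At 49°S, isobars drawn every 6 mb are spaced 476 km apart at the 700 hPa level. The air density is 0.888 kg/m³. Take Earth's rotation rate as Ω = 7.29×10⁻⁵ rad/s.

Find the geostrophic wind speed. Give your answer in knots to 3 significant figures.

25.1 knots

Coriolis parameter at 49°S:
f = 2Ω sin φ = 2 × 7.29×10⁻⁵ × sin 49° = 1.10×10⁻⁴ s⁻¹
Pressure gradient: |∂P/∂n| = 600 Pa / 476000 m = 1.26×10⁻³ Pa/m
Geostrophic balance (pressure-gradient force = Coriolis force):
V_g = (1/(fρ)) |∂P/∂n| = 1.26×10⁻³ / (1.10×10⁻⁴ × 0.888) = 12.9 m/s
Converting: 12.9 m/s × 1.944 = 25.1 knots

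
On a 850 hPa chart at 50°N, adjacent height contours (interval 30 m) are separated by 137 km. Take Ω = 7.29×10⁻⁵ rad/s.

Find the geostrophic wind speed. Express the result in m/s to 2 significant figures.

Coriolis parameter at 50°N:
f = 2Ω sin φ = 2 × 7.29×10⁻⁵ × sin 50° = 1.12×10⁻⁴ s⁻¹
Height gradient: |∂Z/∂n| = 30 m / 137000 m = 2.19×10⁻⁴
On a pressure surface, geostrophic balance gives V_g = (g/f)|∂Z/∂n|:
V_g = 9.81 × 2.19×10⁻⁴ / 1.12×10⁻⁴ = 19.2 m/s

19 m/s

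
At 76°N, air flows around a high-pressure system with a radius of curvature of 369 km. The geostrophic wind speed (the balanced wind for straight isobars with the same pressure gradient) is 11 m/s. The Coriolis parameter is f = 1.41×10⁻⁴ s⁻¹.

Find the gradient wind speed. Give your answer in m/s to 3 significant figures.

Around a high, pressure-gradient force acts outward with centrifugal, so Coriolis balances both:
fV = (1/ρ)|∂P/∂n| + V²/R  →  V² − fR·V + fR·V_g = 0
With fR = 1.41×10⁻⁴ × 369×10³ m = 52.0 m/s:
V = [fR − √((fR)² − 4 fR V_g)]/2 = [52.0 − √(52.0² − 4×52.0×11)]/2 = 15.8 m/s
Supergeostrophic (V > V_g = 11 m/s), as expected around a high.

15.8 m/s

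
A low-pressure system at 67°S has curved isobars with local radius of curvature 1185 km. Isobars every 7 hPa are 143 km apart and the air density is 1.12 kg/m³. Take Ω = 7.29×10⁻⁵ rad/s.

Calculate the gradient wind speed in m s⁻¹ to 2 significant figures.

Coriolis parameter at 67°S:
f = 2Ω sin φ = 2 × 7.29×10⁻⁵ × sin 67° = 1.34×10⁻⁴ s⁻¹
Pressure gradient: |∂P/∂n| = 700 Pa / 143000 m = 4.90×10⁻³ Pa/m
Geostrophic speed: V_g = |∂P/∂n|/(fρ) = 4.90×10⁻³/(1.34×10⁻⁴ × 1.12) = 32.6 m/s
Around a low, centrifugal force acts outward with Coriolis, so pressure-gradient force balances both:
(1/ρ)|∂P/∂n| = fV + V²/R  →  V² + fR·V − fR·V_g = 0
With fR = 1.34×10⁻⁴ × 1185×10³ m = 159 m/s:
V = [−fR + √((fR)² + 4 fR V_g)]/2 = [−159 + √(159² + 4×159×32.6)]/2 = 27.7 m/s
Subgeostrophic (V < V_g = 32.6 m/s), as expected around a low.

28 m s⁻¹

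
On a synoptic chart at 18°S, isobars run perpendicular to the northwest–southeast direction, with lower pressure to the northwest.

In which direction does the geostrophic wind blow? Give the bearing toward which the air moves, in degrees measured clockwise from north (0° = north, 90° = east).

The pressure-gradient force points toward the northwest (bearing 315°).
Geostrophic balance: in the Southern Hemisphere the Coriolis force deflects motion to the left, so the geostrophic wind blows 90° to the left of the pressure-gradient force (low pressure on the right).
Rotating 315° by 90° counterclockwise gives 225° — the wind blows toward the southwest.

225°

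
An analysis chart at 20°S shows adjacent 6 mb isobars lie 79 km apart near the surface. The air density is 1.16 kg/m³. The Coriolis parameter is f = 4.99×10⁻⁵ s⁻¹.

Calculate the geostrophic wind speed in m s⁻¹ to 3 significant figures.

Pressure gradient: |∂P/∂n| = 600 Pa / 79000 m = 7.59×10⁻³ Pa/m
Geostrophic balance (pressure-gradient force = Coriolis force):
V_g = (1/(fρ)) |∂P/∂n| = 7.59×10⁻³ / (4.99×10⁻⁵ × 1.16) = 131 m/s

131 m s⁻¹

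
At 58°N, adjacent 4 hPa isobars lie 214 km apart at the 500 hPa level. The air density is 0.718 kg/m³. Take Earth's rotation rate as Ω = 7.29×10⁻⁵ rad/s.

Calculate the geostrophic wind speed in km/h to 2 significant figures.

76 km/h

Coriolis parameter at 58°N:
f = 2Ω sin φ = 2 × 7.29×10⁻⁵ × sin 58° = 1.24×10⁻⁴ s⁻¹
Pressure gradient: |∂P/∂n| = 400 Pa / 214000 m = 1.87×10⁻³ Pa/m
Geostrophic balance (pressure-gradient force = Coriolis force):
V_g = (1/(fρ)) |∂P/∂n| = 1.87×10⁻³ / (1.24×10⁻⁴ × 0.718) = 21.1 m/s
Converting: 21.1 m/s × 3.6 = 76 km/h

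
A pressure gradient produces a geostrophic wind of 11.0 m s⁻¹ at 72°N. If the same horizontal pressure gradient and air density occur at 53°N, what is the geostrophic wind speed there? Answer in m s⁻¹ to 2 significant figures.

13 m s⁻¹

With the same pressure gradient and density, V_g ∝ 1/f ∝ 1/sin φ.
V₂ = V₁ · sin φ₁ / sin φ₂ = 11.0 × sin 72° / sin 53°
V₂ = 11.0 × 0.9511/0.7986 = 13 m s⁻¹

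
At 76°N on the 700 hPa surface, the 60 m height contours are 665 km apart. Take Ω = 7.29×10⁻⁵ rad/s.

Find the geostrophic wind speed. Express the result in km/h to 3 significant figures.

22.5 km/h

Coriolis parameter at 76°N:
f = 2Ω sin φ = 2 × 7.29×10⁻⁵ × sin 76° = 1.41×10⁻⁴ s⁻¹
Height gradient: |∂Z/∂n| = 60 m / 665000 m = 9.02×10⁻⁵
On a pressure surface, geostrophic balance gives V_g = (g/f)|∂Z/∂n|:
V_g = 9.81 × 9.02×10⁻⁵ / 1.41×10⁻⁴ = 6.26 m/s
Converting: 6.26 m/s × 3.6 = 22.5 km/h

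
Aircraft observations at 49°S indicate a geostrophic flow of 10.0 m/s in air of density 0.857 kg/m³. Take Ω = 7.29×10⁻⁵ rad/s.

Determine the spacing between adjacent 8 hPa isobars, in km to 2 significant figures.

Coriolis parameter at 49°S:
f = 2Ω sin φ = 2 × 7.29×10⁻⁵ × sin 49° = 1.10×10⁻⁴ s⁻¹
Geostrophic balance rearranged: |∂P/∂n| = f ρ V_g
|∂P/∂n| = 1.10×10⁻⁴ × 0.857 × 10.0 = 9.43×10⁻⁴ Pa/m
Isobar spacing: Δn = ΔP/|∂P/∂n| = 800 Pa / 9.43×10⁻⁴ Pa/m = 848344 m ≈ 850 km

850 km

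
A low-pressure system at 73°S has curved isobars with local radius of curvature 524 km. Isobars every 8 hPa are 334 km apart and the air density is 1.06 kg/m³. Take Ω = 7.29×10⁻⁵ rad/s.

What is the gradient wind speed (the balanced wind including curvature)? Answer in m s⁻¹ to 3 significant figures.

13.7 m s⁻¹

Coriolis parameter at 73°S:
f = 2Ω sin φ = 2 × 7.29×10⁻⁵ × sin 73° = 1.39×10⁻⁴ s⁻¹
Pressure gradient: |∂P/∂n| = 800 Pa / 334000 m = 2.40×10⁻³ Pa/m
Geostrophic speed: V_g = |∂P/∂n|/(fρ) = 2.40×10⁻³/(1.39×10⁻⁴ × 1.06) = 16.2 m/s
Around a low, centrifugal force acts outward with Coriolis, so pressure-gradient force balances both:
(1/ρ)|∂P/∂n| = fV + V²/R  →  V² + fR·V − fR·V_g = 0
With fR = 1.39×10⁻⁴ × 524×10³ m = 73.1 m/s:
V = [−fR + √((fR)² + 4 fR V_g)]/2 = [−73.1 + √(73.1² + 4×73.1×16.2)]/2 = 13.7 m/s
Subgeostrophic (V < V_g = 16.2 m/s), as expected around a low.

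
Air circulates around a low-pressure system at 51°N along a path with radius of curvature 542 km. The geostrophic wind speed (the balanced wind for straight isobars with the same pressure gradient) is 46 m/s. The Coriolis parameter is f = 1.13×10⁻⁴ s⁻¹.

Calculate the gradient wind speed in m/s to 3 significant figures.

30.7 m/s

Around a low, centrifugal force acts outward with Coriolis, so pressure-gradient force balances both:
(1/ρ)|∂P/∂n| = fV + V²/R  →  V² + fR·V − fR·V_g = 0
With fR = 1.13×10⁻⁴ × 542×10³ m = 61.2 m/s:
V = [−fR + √((fR)² + 4 fR V_g)]/2 = [−61.2 + √(61.2² + 4×61.2×46)]/2 = 30.7 m/s
Subgeostrophic (V < V_g = 46 m/s), as expected around a low.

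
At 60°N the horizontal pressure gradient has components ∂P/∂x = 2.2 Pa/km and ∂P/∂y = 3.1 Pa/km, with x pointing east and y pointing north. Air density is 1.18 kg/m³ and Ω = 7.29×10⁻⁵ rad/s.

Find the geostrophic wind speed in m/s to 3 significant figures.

Coriolis parameter at 60°N:
f = 2Ω sin φ = 2 × 7.29×10⁻⁵ × sin 60° = 1.26×10⁻⁴ s⁻¹
Component geostrophic relations (x east, y north):
u_g = −(1/(fρ)) ∂P/∂y,  v_g = (1/(fρ)) ∂P/∂x
u_g = −(3.1×10⁻³)/(1.26×10⁻⁴ × 1.18) = −20.8 m/s;  v_g = (2.2×10⁻³)/(1.26×10⁻⁴ × 1.18) = 14.8 m/s
|V_g| = √(u_g² + v_g²) = 25.5 m/s

25.5 m/s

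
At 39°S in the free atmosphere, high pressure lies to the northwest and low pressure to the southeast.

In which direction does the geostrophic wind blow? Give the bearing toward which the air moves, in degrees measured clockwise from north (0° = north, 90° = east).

045°

The pressure-gradient force points toward the southeast (bearing 135°).
Geostrophic balance: in the Southern Hemisphere the Coriolis force deflects motion to the left, so the geostrophic wind blows 90° to the left of the pressure-gradient force (low pressure on the right).
Rotating 135° by 90° counterclockwise gives 045° — the wind blows toward the northeast.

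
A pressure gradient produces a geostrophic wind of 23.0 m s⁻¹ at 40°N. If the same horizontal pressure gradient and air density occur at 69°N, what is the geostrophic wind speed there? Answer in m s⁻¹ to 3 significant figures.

15.8 m s⁻¹

With the same pressure gradient and density, V_g ∝ 1/f ∝ 1/sin φ.
V₂ = V₁ · sin φ₁ / sin φ₂ = 23.0 × sin 40° / sin 69°
V₂ = 23.0 × 0.6428/0.9336 = 15.8 m s⁻¹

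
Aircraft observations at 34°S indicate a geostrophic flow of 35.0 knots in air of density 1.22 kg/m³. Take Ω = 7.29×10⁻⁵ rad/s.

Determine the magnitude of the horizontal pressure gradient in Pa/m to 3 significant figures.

1.79×10⁻³ Pa/m

Coriolis parameter at 34°S:
f = 2Ω sin φ = 2 × 7.29×10⁻⁵ × sin 34° = 8.15×10⁻⁵ s⁻¹
Wind speed in SI: 35.0 knots = 18.0 m/s
Geostrophic balance rearranged: |∂P/∂n| = f ρ V_g
|∂P/∂n| = 8.15×10⁻⁵ × 1.22 × 18.0 = 1.79×10⁻³ Pa/m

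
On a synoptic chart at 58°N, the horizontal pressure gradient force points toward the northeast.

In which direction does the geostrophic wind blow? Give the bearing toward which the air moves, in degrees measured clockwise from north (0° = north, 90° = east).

135°

The pressure-gradient force points toward the northeast (bearing 045°).
Geostrophic balance: in the Northern Hemisphere the Coriolis force deflects motion to the right, so the geostrophic wind blows 90° to the right of the pressure-gradient force (low pressure on the left).
Rotating 045° by 90° clockwise gives 135° — the wind blows toward the southeast.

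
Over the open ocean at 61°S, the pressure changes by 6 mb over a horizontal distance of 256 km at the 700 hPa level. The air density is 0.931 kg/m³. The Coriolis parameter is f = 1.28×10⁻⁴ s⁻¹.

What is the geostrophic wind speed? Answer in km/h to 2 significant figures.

Pressure gradient: |∂P/∂n| = 600 Pa / 256000 m = 2.34×10⁻³ Pa/m
Geostrophic balance (pressure-gradient force = Coriolis force):
V_g = (1/(fρ)) |∂P/∂n| = 2.34×10⁻³ / (1.28×10⁻⁴ × 0.931) = 19.7 m/s
Converting: 19.7 m/s × 3.6 = 71 km/h

71 km/h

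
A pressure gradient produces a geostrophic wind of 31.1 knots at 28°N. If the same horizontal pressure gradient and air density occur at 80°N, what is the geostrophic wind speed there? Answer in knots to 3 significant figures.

With the same pressure gradient and density, V_g ∝ 1/f ∝ 1/sin φ.
V₂ = V₁ · sin φ₁ / sin φ₂ = 31.1 × sin 28° / sin 80°
V₂ = 31.1 × 0.4695/0.9848 = 14.8 knots

14.8 knots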